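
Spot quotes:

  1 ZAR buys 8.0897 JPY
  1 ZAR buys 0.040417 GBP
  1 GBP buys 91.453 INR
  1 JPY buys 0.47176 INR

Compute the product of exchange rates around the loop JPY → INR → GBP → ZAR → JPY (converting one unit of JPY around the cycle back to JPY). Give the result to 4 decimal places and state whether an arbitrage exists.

Around JPY → INR → GBP → ZAR → JPY: 1 × 0.47176 ÷ 91.453 ÷ 0.040417 × 8.0897 = 1.032503
Product > 1; profitable direction is JPY → INR → GBP → ZAR → JPY.

1.0325 (arbitrage exists)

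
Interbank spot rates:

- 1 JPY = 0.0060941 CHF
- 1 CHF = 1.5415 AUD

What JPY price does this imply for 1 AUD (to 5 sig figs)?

1 AUD ÷ 1.5415 = 0.648719 CHF
0.648719 CHF ÷ 0.0060941 = 106.45 JPY

AUD/JPY = 106.45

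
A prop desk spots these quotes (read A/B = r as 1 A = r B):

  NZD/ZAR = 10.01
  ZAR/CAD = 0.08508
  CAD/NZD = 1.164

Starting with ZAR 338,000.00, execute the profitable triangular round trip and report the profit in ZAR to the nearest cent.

Profitable loop is ZAR → NZD → CAD → ZAR:
ZAR 338,000.00 ÷ 10.01 = NZD 33,766.23
NZD 33,766.23 ÷ 1.164 = CAD 29,008.79
CAD 29,008.79 ÷ 0.08508 = ZAR 340,959.00
Profit = ZAR 340,959.00 − ZAR 338,000.00

Profit: ZAR 2,959.00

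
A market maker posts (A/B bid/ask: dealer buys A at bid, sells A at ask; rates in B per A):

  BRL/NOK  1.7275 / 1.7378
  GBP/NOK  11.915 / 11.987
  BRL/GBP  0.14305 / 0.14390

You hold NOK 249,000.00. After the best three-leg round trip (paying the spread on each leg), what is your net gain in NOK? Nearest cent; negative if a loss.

Best loop NOK → GBP → BRL → NOK:
NOK 249,000.00 ÷ 11.987 (buy GBP at ask) = GBP 20,772.50
GBP 20,772.50 ÷ 0.14390 (buy BRL at ask) = BRL 144,353.74
BRL 144,353.74 × 1.7275 (sell BRL at bid) = NOK 249,371.09

Net profit: NOK 371.09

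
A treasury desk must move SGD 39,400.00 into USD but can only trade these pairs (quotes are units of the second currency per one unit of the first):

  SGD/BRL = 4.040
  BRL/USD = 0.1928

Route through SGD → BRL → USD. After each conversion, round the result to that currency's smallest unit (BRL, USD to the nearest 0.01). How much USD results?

SGD 39,400.00 × 4.040 = BRL 159,176.00
BRL 159,176.00 × 0.1928 = USD 30,689.13

USD 30,689.13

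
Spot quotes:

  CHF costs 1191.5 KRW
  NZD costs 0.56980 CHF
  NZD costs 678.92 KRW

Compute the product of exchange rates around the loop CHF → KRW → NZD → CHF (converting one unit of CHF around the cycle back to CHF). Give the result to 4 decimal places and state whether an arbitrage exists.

1.0000 (no arbitrage)

Around CHF → KRW → NZD → CHF: 1 × 1191.5 ÷ 678.92 × 0.56980 = 0.999995
Product ≈ 1 (deviation 0.000%, within rounding noise).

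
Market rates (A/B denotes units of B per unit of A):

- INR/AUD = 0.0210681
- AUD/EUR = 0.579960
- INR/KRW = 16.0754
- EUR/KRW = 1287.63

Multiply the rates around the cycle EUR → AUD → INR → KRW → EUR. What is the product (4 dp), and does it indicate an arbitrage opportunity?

1.0218 (arbitrage exists)

Around EUR → AUD → INR → KRW → EUR: 1 ÷ 0.579960 ÷ 0.0210681 × 16.0754 ÷ 1287.63 = 1.021756
Product > 1; profitable direction is EUR → AUD → INR → KRW → EUR.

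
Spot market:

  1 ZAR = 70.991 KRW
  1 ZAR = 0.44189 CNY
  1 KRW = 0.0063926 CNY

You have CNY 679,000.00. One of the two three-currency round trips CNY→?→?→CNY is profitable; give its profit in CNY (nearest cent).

Profit: CNY 18,326.91

Profitable loop is CNY → ZAR → KRW → CNY:
CNY 679,000.00 ÷ 0.44189 = ZAR 1,536,581.50
ZAR 1,536,581.50 × 70.991 = KRW 109,083,457
KRW 109,083,457 × 0.0063926 = CNY 697,326.91
Profit = CNY 697,326.91 − CNY 679,000.00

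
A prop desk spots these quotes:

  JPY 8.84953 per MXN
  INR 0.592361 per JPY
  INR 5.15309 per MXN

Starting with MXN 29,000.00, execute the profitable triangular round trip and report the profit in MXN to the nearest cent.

Profit: MXN 501.01

Profitable loop is MXN → JPY → INR → MXN:
MXN 29,000.00 × 8.84953 = JPY 256,636
JPY 256,636 × 0.592361 = INR 152,021.38
INR 152,021.38 ÷ 5.15309 = MXN 29,501.01
Profit = MXN 29,501.01 − MXN 29,000.00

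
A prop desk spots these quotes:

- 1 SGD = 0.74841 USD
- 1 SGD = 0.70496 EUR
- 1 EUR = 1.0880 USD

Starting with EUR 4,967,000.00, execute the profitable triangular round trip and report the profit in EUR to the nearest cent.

Profitable loop is EUR → USD → SGD → EUR:
EUR 4,967,000.00 × 1.0880 = USD 5,404,096.00
USD 5,404,096.00 ÷ 0.74841 = SGD 7,220,769.36
SGD 7,220,769.36 × 0.70496 = EUR 5,090,353.57
Profit = EUR 5,090,353.57 − EUR 4,967,000.00

Profit: EUR 123,353.57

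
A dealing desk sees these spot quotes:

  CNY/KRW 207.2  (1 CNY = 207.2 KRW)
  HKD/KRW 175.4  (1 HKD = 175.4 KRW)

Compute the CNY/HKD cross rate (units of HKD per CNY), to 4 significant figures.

CNY/HKD = 1.181

1 CNY × 207.2 = 207.2 KRW
207.2 KRW ÷ 175.4 = 1.1813 HKD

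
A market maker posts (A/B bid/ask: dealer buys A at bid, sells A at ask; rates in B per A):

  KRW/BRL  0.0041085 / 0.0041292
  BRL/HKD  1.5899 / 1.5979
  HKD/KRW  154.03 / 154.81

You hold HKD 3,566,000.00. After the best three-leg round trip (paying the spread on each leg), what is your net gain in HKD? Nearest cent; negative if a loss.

Best loop HKD → KRW → BRL → HKD:
HKD 3,566,000.00 × 154.03 (sell HKD at bid) = KRW 549,270,980
KRW 549,270,980 × 0.0041085 (sell KRW at bid) = BRL 2,256,679.82
BRL 2,256,679.82 × 1.5899 (sell BRL at bid) = HKD 3,587,895.25

Net profit: HKD 21,895.25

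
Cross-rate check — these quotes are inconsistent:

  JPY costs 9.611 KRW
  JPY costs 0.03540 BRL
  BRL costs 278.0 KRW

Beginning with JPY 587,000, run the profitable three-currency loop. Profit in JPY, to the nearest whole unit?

Profit: JPY 14,060

Profitable loop is JPY → BRL → KRW → JPY:
JPY 587,000 × 0.03540 = BRL 20,779.80
BRL 20,779.80 × 278.0 = KRW 5,776,784
KRW 5,776,784 ÷ 9.611 = JPY 601,060
Profit = JPY 601,060 − JPY 587,000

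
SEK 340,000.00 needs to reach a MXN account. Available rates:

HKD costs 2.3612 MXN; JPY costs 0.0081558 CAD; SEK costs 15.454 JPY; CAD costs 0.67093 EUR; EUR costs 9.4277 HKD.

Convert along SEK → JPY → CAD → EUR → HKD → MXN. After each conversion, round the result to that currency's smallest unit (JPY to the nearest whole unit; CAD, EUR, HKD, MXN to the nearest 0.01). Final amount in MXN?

SEK 340,000.00 × 15.454 = JPY 5,254,360
JPY 5,254,360 × 0.0081558 = CAD 42,853.51
CAD 42,853.51 × 0.67093 = EUR 28,751.71
EUR 28,751.71 × 9.4277 = HKD 271,062.50
HKD 271,062.50 × 2.3612 = MXN 640,032.78

MXN 640,032.78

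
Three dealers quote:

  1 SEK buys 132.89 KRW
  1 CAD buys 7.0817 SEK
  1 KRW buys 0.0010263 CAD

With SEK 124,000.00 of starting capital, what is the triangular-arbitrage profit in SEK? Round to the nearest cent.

Profitable loop is SEK → CAD → KRW → SEK:
SEK 124,000.00 ÷ 7.0817 = CAD 17,509.92
CAD 17,509.92 ÷ 0.0010263 = KRW 17,061,210
KRW 17,061,210 ÷ 132.89 = SEK 128,385.96
Profit = SEK 128,385.96 − SEK 124,000.00

Profit: SEK 4,385.96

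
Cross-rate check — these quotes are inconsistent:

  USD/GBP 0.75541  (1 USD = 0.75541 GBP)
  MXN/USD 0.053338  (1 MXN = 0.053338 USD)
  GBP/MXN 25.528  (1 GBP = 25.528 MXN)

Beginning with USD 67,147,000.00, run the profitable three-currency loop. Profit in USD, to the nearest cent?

Profit: USD 1,918,770.61

Profitable loop is USD → GBP → MXN → USD:
USD 67,147,000.00 × 0.75541 = GBP 50,723,515.27
GBP 50,723,515.27 × 25.528 = MXN 1,294,869,897.81
MXN 1,294,869,897.81 × 0.053338 = USD 69,065,770.61
Profit = USD 69,065,770.61 − USD 67,147,000.00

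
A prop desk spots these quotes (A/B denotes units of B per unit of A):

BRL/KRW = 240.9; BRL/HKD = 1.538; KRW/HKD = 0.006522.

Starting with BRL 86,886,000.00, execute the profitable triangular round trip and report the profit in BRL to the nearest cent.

Profit: BRL 1,872,726.61

Profitable loop is BRL → KRW → HKD → BRL:
BRL 86,886,000.00 × 240.9 = KRW 20,930,837,400
KRW 20,930,837,400 × 0.006522 = HKD 136,510,921.52
HKD 136,510,921.52 ÷ 1.538 = BRL 88,758,726.61
Profit = BRL 88,758,726.61 − BRL 86,886,000.00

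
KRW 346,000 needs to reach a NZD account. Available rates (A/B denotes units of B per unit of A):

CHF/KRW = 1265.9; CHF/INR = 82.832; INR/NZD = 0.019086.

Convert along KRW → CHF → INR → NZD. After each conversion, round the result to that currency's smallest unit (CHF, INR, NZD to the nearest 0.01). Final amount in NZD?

KRW 346,000 ÷ 1265.9 = CHF 273.32
CHF 273.32 × 82.832 = INR 22,639.64
INR 22,639.64 × 0.019086 = NZD 432.10

NZD 432.10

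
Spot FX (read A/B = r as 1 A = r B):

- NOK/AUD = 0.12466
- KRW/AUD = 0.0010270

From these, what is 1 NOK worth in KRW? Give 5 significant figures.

1 NOK × 0.12466 = 0.12466 AUD
0.12466 AUD ÷ 0.0010270 = 121.383 KRW

NOK/KRW = 121.38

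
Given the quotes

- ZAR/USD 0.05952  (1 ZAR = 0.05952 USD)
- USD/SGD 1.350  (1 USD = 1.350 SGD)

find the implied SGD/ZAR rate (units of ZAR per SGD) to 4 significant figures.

SGD/ZAR = 12.45

1 SGD ÷ 1.350 = 0.740741 USD
0.740741 USD ÷ 0.05952 = 12.4452 ZAR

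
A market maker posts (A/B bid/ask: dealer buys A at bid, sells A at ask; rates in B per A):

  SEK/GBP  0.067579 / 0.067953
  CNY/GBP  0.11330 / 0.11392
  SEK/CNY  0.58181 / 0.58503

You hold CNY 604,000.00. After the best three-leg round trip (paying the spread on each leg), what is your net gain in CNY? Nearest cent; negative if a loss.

Best loop CNY → SEK → GBP → CNY:
CNY 604,000.00 ÷ 0.58503 (buy SEK at ask) = SEK 1,032,425.69
SEK 1,032,425.69 × 0.067579 (sell SEK at bid) = GBP 69,770.30
GBP 69,770.30 ÷ 0.11392 (buy CNY at ask) = CNY 612,449.93

Net profit: CNY 8,449.93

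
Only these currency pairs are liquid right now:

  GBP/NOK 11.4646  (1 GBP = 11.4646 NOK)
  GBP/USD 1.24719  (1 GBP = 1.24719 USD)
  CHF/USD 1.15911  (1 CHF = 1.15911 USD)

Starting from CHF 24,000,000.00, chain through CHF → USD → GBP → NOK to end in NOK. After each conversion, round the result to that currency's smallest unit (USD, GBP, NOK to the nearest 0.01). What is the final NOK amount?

CHF 24,000,000.00 × 1.15911 = USD 27,818,640.00
USD 27,818,640.00 ÷ 1.24719 = GBP 22,305,053.76
GBP 22,305,053.76 × 11.4646 = NOK 255,718,519.34

NOK 255,718,519.34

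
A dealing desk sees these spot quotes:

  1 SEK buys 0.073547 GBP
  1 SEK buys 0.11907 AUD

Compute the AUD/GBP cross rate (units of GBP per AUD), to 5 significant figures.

1 AUD ÷ 0.11907 = 8.39842 SEK
8.39842 SEK × 0.073547 = 0.617679 GBP

AUD/GBP = 0.61768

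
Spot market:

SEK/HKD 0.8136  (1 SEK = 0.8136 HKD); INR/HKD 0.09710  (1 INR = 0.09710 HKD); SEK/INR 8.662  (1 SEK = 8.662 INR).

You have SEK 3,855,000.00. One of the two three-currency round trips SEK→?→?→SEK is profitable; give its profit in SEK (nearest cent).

Profitable loop is SEK → INR → HKD → SEK:
SEK 3,855,000.00 × 8.662 = INR 33,392,010.00
INR 33,392,010.00 × 0.09710 = HKD 3,242,364.17
HKD 3,242,364.17 ÷ 0.8136 = SEK 3,985,206.70
Profit = SEK 3,985,206.70 − SEK 3,855,000.00

Profit: SEK 130,206.70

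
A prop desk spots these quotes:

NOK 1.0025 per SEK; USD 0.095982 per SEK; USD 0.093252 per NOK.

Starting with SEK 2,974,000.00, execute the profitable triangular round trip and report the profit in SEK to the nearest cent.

Profitable loop is SEK → USD → NOK → SEK:
SEK 2,974,000.00 × 0.095982 = USD 285,450.47
USD 285,450.47 ÷ 0.093252 = NOK 3,061,065.37
NOK 3,061,065.37 ÷ 1.0025 = SEK 3,053,431.79
Profit = SEK 3,053,431.79 − SEK 2,974,000.00

Profit: SEK 79,431.79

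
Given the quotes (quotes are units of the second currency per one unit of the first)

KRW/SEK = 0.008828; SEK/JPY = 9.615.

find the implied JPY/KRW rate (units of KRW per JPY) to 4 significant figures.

JPY/KRW = 11.78

1 JPY ÷ 9.615 = 0.104004 SEK
0.104004 SEK ÷ 0.008828 = 11.7812 KRW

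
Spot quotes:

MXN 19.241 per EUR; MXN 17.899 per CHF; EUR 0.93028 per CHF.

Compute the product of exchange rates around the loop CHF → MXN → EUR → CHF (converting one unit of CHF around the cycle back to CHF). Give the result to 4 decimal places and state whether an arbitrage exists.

Around CHF → MXN → EUR → CHF: 1 × 17.899 ÷ 19.241 ÷ 0.93028 = 0.999971
Product ≈ 1 (deviation 0.003%, within rounding noise).

1.0000 (no arbitrage)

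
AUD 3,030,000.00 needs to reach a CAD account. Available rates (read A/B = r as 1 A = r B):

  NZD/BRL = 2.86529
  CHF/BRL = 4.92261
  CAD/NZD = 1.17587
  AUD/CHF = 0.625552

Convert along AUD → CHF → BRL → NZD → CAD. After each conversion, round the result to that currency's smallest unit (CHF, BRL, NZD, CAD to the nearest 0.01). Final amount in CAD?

CAD 2,769,322.80

AUD 3,030,000.00 × 0.625552 = CHF 1,895,422.56
CHF 1,895,422.56 × 4.92261 = BRL 9,330,426.05
BRL 9,330,426.05 ÷ 2.86529 = NZD 3,256,363.60
NZD 3,256,363.60 ÷ 1.17587 = CAD 2,769,322.80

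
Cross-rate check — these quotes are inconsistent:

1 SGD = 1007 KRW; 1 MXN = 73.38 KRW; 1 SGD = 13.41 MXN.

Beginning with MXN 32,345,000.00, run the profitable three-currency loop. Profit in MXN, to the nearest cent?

Profitable loop is MXN → SGD → KRW → MXN:
MXN 32,345,000.00 ÷ 13.41 = SGD 2,412,005.97
SGD 2,412,005.97 × 1007 = KRW 2,428,890,007
KRW 2,428,890,007 ÷ 73.38 = MXN 33,100,163.63
Profit = MXN 33,100,163.63 − MXN 32,345,000.00

Profit: MXN 755,163.63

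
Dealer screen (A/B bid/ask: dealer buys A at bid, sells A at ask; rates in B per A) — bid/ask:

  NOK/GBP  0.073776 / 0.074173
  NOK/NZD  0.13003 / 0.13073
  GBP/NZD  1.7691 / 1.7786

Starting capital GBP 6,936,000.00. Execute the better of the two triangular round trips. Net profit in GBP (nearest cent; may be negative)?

Best loop GBP → NZD → NOK → GBP:
GBP 6,936,000.00 × 1.7691 (sell GBP at bid) = NZD 12,270,477.60
NZD 12,270,477.60 ÷ 0.13073 (buy NOK at ask) = NOK 93,861,222.37
NOK 93,861,222.37 × 0.073776 (sell NOK at bid) = GBP 6,924,705.54

Net result: GBP -11,294.46 (no profitable arbitrage after spreads)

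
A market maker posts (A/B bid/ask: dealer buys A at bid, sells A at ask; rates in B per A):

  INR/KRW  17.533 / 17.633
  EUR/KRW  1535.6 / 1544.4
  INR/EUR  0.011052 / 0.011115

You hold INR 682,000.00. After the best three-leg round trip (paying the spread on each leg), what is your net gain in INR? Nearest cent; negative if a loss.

Best loop INR → KRW → EUR → INR:
INR 682,000.00 × 17.533 (sell INR at bid) = KRW 11,957,506
KRW 11,957,506 ÷ 1544.4 (buy EUR at ask) = EUR 7,742.49
EUR 7,742.49 ÷ 0.011115 (buy INR at ask) = INR 696,580.56

Net profit: INR 14,580.56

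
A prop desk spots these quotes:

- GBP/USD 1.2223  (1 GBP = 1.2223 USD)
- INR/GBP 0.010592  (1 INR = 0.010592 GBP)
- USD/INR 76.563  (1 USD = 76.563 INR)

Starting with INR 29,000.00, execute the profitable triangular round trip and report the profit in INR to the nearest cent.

Profit: INR 256.56

Profitable loop is INR → USD → GBP → INR:
INR 29,000.00 ÷ 76.563 = USD 378.77
USD 378.77 ÷ 1.2223 = GBP 309.89
GBP 309.89 ÷ 0.010592 = INR 29,256.56
Profit = INR 29,256.56 − INR 29,000.00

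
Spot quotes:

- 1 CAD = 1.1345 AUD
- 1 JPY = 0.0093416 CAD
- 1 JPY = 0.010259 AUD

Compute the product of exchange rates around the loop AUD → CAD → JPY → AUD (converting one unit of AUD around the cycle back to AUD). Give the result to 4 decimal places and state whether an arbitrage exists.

Around AUD → CAD → JPY → AUD: 1 ÷ 1.1345 ÷ 0.0093416 × 0.010259 = 0.968009
Product < 1; profitable direction is AUD → JPY → CAD → AUD.

0.9680 (arbitrage exists)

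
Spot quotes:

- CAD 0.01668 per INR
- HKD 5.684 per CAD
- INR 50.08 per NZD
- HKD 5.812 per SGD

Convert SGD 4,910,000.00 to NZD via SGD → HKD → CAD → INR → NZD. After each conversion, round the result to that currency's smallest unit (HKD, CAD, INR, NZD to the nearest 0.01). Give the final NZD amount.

NZD 6,010,251.73

SGD 4,910,000.00 × 5.812 = HKD 28,536,920.00
HKD 28,536,920.00 ÷ 5.684 = CAD 5,020,570.02
CAD 5,020,570.02 ÷ 0.01668 = INR 300,993,406.47
INR 300,993,406.47 ÷ 50.08 = NZD 6,010,251.73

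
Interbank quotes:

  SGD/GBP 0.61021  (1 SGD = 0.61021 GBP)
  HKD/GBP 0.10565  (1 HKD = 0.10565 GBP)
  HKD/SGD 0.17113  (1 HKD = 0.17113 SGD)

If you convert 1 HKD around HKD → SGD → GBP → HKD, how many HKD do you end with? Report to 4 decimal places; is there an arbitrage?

Around HKD → SGD → GBP → HKD: 1 × 0.17113 × 0.61021 ÷ 0.10565 = 0.988407
Product < 1; profitable direction is HKD → GBP → SGD → HKD.

0.9884 (arbitrage exists)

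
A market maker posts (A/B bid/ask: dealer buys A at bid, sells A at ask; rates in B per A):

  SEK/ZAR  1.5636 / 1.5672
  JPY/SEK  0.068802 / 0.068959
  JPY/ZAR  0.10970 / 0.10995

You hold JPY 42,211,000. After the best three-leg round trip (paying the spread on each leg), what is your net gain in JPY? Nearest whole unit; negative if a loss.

Best loop JPY → ZAR → SEK → JPY:
JPY 42,211,000 × 0.10970 (sell JPY at bid) = ZAR 4,630,546.70
ZAR 4,630,546.70 ÷ 1.5672 (buy SEK at ask) = SEK 2,954,662.26
SEK 2,954,662.26 ÷ 0.068959 (buy JPY at ask) = JPY 42,846,652

Net profit: JPY 635,652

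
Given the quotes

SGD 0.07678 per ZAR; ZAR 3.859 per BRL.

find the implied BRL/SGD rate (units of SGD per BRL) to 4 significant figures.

BRL/SGD = 0.2963

1 BRL × 3.859 = 3.859 ZAR
3.859 ZAR × 0.07678 = 0.296294 SGD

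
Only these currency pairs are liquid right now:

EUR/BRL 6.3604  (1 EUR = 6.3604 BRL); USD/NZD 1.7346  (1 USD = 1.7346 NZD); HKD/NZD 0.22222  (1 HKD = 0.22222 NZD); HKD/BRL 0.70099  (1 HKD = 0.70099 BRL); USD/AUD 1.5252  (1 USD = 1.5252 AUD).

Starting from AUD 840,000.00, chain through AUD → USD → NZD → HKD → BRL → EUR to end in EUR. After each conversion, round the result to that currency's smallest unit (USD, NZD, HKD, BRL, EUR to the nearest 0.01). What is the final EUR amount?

AUD 840,000.00 ÷ 1.5252 = USD 550,747.44
USD 550,747.44 × 1.7346 = NZD 955,326.51
NZD 955,326.51 ÷ 0.22222 = HKD 4,299,012.29
HKD 4,299,012.29 × 0.70099 = BRL 3,013,564.63
BRL 3,013,564.63 ÷ 6.3604 = EUR 473,801.12

EUR 473,801.12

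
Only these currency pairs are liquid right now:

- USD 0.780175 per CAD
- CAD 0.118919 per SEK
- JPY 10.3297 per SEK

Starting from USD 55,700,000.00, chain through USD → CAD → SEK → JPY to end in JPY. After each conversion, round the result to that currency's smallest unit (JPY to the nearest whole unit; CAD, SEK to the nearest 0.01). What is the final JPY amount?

JPY 6,201,541,092

USD 55,700,000.00 ÷ 0.780175 = CAD 71,394,238.47
CAD 71,394,238.47 ÷ 0.118919 = SEK 600,360,232.34
SEK 600,360,232.34 × 10.3297 = JPY 6,201,541,092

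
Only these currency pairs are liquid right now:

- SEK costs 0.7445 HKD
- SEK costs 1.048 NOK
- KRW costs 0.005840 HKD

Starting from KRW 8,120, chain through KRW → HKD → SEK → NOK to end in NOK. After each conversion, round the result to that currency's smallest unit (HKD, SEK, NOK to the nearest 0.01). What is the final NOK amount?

NOK 66.75

KRW 8,120 × 0.005840 = HKD 47.42
HKD 47.42 ÷ 0.7445 = SEK 63.69
SEK 63.69 × 1.048 = NOK 66.75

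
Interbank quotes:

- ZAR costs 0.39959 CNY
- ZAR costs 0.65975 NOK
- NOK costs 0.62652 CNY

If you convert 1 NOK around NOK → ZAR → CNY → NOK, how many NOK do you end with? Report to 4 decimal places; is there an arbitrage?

Around NOK → ZAR → CNY → NOK: 1 ÷ 0.65975 × 0.39959 ÷ 0.62652 = 0.966719
Product < 1; profitable direction is NOK → CNY → ZAR → NOK.

0.9667 (arbitrage exists)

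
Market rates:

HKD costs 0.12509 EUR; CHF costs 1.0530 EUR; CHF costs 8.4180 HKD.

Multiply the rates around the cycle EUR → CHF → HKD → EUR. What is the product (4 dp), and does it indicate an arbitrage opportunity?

1.0000 (no arbitrage)

Around EUR → CHF → HKD → EUR: 1 ÷ 1.0530 × 8.4180 × 0.12509 = 1.000007
Product ≈ 1 (deviation 0.001%, within rounding noise).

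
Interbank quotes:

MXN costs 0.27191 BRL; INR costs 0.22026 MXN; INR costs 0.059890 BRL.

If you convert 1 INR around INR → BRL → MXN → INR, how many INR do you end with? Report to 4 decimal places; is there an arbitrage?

Around INR → BRL → MXN → INR: 1 × 0.059890 ÷ 0.27191 ÷ 0.22026 = 0.999985
Product ≈ 1 (deviation 0.001%, within rounding noise).

1.0000 (no arbitrage)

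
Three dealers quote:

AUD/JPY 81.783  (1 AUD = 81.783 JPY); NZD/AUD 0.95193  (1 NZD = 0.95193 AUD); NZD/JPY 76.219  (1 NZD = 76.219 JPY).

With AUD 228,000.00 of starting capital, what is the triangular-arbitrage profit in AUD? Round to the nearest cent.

Profit: AUD 4,884.00

Profitable loop is AUD → JPY → NZD → AUD:
AUD 228,000.00 × 81.783 = JPY 18,646,524
JPY 18,646,524 ÷ 76.219 = NZD 244,644.04
NZD 244,644.04 × 0.95193 = AUD 232,884.00
Profit = AUD 232,884.00 − AUD 228,000.00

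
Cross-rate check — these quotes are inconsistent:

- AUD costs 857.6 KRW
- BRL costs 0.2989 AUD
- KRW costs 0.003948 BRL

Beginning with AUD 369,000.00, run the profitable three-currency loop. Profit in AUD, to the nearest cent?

Profitable loop is AUD → KRW → BRL → AUD:
AUD 369,000.00 × 857.6 = KRW 316,454,400
KRW 316,454,400 × 0.003948 = BRL 1,249,361.97
BRL 1,249,361.97 × 0.2989 = AUD 373,434.29
Profit = AUD 373,434.29 − AUD 369,000.00

Profit: AUD 4,434.29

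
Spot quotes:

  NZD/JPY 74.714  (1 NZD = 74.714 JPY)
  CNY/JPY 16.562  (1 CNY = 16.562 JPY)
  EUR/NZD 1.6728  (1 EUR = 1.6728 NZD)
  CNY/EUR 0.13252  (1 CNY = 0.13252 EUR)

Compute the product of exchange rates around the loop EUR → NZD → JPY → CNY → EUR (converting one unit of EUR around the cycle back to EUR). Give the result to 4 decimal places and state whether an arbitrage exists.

Around EUR → NZD → JPY → CNY → EUR: 1 × 1.6728 × 74.714 ÷ 16.562 × 0.13252 = 1.000034
Product ≈ 1 (deviation 0.003%, within rounding noise).

1.0000 (no arbitrage)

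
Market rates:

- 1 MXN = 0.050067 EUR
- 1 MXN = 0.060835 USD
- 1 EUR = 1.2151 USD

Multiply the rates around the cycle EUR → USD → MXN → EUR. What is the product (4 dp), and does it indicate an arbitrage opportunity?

Around EUR → USD → MXN → EUR: 1 × 1.2151 ÷ 0.060835 × 0.050067 = 1.000023
Product ≈ 1 (deviation 0.002%, within rounding noise).

1.0000 (no arbitrage)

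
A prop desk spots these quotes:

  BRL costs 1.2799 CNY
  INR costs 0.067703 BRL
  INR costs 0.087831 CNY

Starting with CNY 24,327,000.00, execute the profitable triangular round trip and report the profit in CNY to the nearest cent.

Profitable loop is CNY → BRL → INR → CNY:
CNY 24,327,000.00 ÷ 1.2799 = BRL 19,006,953.67
BRL 19,006,953.67 ÷ 0.067703 = INR 280,740,198.64
INR 280,740,198.64 × 0.087831 = CNY 24,657,692.39
Profit = CNY 24,657,692.39 − CNY 24,327,000.00

Profit: CNY 330,692.39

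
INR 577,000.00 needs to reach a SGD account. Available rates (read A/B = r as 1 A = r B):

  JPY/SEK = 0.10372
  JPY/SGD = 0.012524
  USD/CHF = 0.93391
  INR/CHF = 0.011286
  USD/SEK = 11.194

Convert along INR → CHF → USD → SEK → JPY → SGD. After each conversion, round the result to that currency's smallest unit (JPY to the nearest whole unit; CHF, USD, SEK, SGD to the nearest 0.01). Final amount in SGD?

SGD 9,424.90

INR 577,000.00 × 0.011286 = CHF 6,512.02
CHF 6,512.02 ÷ 0.93391 = USD 6,972.86
USD 6,972.86 × 11.194 = SEK 78,054.19
SEK 78,054.19 ÷ 0.10372 = JPY 752,547
JPY 752,547 × 0.012524 = SGD 9,424.90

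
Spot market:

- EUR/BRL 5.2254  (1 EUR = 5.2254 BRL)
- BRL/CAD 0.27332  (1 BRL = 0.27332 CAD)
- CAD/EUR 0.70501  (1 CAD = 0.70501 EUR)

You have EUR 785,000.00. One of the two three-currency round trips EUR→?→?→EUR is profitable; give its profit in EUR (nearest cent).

Profit: EUR 5,416.30

Profitable loop is EUR → BRL → CAD → EUR:
EUR 785,000.00 × 5.2254 = BRL 4,101,939.00
BRL 4,101,939.00 × 0.27332 = CAD 1,121,141.97
CAD 1,121,141.97 × 0.70501 = EUR 790,416.30
Profit = EUR 790,416.30 − EUR 785,000.00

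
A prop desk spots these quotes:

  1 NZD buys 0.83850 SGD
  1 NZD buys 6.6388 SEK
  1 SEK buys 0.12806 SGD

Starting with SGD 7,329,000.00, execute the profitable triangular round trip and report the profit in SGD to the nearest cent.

Profit: SGD 101,956.82

Profitable loop is SGD → NZD → SEK → SGD:
SGD 7,329,000.00 ÷ 0.83850 = NZD 8,740,608.23
NZD 8,740,608.23 × 6.6388 = SEK 58,027,149.91
SEK 58,027,149.91 × 0.12806 = SGD 7,430,956.82
Profit = SGD 7,430,956.82 − SGD 7,329,000.00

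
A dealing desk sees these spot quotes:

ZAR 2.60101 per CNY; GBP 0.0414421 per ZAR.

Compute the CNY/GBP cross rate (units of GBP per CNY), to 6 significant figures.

CNY/GBP = 0.107791

1 CNY × 2.60101 = 2.60101 ZAR
2.60101 ZAR × 0.0414421 = 0.107791 GBP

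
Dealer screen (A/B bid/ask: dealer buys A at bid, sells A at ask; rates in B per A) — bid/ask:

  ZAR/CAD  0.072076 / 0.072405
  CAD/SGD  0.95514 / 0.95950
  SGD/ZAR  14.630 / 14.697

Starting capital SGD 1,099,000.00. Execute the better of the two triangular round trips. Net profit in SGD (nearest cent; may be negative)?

Best loop SGD → ZAR → CAD → SGD:
SGD 1,099,000.00 × 14.630 (sell SGD at bid) = ZAR 16,078,370.00
ZAR 16,078,370.00 × 0.072076 (sell ZAR at bid) = CAD 1,158,864.60
CAD 1,158,864.60 × 0.95514 (sell CAD at bid) = SGD 1,106,877.93

Net profit: SGD 7,877.93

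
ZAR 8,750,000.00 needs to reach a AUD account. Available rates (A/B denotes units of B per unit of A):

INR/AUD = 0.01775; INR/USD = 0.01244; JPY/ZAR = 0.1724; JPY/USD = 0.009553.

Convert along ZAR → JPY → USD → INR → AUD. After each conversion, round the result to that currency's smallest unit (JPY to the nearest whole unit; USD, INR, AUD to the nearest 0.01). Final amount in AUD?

AUD 691,812.73

ZAR 8,750,000.00 ÷ 0.1724 = JPY 50,754,060
JPY 50,754,060 × 0.009553 = USD 484,853.54
USD 484,853.54 ÷ 0.01244 = INR 38,975,364.95
INR 38,975,364.95 × 0.01775 = AUD 691,812.73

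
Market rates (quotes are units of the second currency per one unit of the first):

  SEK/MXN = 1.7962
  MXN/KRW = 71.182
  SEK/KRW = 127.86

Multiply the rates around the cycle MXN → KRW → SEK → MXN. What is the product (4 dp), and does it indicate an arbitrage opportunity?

1.0000 (no arbitrage)

Around MXN → KRW → SEK → MXN: 1 × 71.182 ÷ 127.86 × 1.7962 = 0.999977
Product ≈ 1 (deviation 0.002%, within rounding noise).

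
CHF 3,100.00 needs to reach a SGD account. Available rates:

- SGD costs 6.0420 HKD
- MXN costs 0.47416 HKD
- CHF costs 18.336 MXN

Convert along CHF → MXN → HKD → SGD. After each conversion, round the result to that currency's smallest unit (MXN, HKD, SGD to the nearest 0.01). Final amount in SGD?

SGD 4,460.78

CHF 3,100.00 × 18.336 = MXN 56,841.60
MXN 56,841.60 × 0.47416 = HKD 26,952.01
HKD 26,952.01 ÷ 6.0420 = SGD 4,460.78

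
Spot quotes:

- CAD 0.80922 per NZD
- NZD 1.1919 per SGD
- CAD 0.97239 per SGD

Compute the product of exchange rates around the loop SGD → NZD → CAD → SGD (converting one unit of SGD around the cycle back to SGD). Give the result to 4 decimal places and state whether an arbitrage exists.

Around SGD → NZD → CAD → SGD: 1 × 1.1919 × 0.80922 ÷ 0.97239 = 0.991896
Product < 1; profitable direction is SGD → CAD → NZD → SGD.

0.9919 (arbitrage exists)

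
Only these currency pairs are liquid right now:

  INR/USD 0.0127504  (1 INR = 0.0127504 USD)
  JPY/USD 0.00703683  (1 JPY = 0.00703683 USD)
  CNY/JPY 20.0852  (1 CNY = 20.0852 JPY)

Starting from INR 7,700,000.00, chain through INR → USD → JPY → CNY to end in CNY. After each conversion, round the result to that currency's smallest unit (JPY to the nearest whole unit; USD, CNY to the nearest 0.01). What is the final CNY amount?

INR 7,700,000.00 × 0.0127504 = USD 98,178.08
USD 98,178.08 ÷ 0.00703683 = JPY 13,952,032
JPY 13,952,032 ÷ 20.0852 = CNY 694,642.42

CNY 694,642.42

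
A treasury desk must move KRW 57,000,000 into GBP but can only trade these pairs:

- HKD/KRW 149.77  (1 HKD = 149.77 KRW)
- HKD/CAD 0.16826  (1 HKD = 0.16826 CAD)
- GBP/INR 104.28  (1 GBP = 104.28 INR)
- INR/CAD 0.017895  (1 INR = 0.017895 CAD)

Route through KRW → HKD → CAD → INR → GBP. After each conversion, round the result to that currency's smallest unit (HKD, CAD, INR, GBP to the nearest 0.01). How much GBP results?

KRW 57,000,000 ÷ 149.77 = HKD 380,583.56
HKD 380,583.56 × 0.16826 = CAD 64,036.99
CAD 64,036.99 ÷ 0.017895 = INR 3,578,485.05
INR 3,578,485.05 ÷ 104.28 = GBP 34,316.12

GBP 34,316.12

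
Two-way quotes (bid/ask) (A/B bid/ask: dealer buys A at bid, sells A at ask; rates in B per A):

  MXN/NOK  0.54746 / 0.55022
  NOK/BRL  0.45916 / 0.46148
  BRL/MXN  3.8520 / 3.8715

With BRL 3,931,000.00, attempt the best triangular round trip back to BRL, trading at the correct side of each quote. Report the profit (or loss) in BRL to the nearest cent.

Best loop BRL → NOK → MXN → BRL:
BRL 3,931,000.00 ÷ 0.46148 (buy NOK at ask) = NOK 8,518,245.64
NOK 8,518,245.64 ÷ 0.55022 (buy MXN at ask) = MXN 15,481,526.74
MXN 15,481,526.74 ÷ 3.8715 (buy BRL at ask) = BRL 3,998,844.57

Net profit: BRL 67,844.57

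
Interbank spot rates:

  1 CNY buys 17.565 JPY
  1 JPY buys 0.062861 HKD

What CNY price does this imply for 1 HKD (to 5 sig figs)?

1 HKD ÷ 0.062861 = 15.9081 JPY
15.9081 JPY ÷ 17.565 = 0.905671 CNY

HKD/CNY = 0.90567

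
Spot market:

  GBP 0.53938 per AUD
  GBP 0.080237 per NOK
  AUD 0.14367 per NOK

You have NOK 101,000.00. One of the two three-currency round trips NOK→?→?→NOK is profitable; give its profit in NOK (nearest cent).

Profitable loop is NOK → GBP → AUD → NOK:
NOK 101,000.00 × 0.080237 = GBP 8,103.94
GBP 8,103.94 ÷ 0.53938 = AUD 15,024.54
AUD 15,024.54 ÷ 0.14367 = NOK 104,576.75
Profit = NOK 104,576.75 − NOK 101,000.00

Profit: NOK 3,576.75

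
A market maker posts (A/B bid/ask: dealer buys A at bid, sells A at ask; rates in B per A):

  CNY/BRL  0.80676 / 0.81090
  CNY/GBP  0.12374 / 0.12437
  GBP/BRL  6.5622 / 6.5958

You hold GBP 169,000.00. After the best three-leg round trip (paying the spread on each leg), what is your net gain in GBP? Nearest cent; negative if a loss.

Net profit: GBP 230.63

Best loop GBP → BRL → CNY → GBP:
GBP 169,000.00 × 6.5622 (sell GBP at bid) = BRL 1,109,011.80
BRL 1,109,011.80 ÷ 0.81090 (buy CNY at ask) = CNY 1,367,630.78
CNY 1,367,630.78 × 0.12374 (sell CNY at bid) = GBP 169,230.63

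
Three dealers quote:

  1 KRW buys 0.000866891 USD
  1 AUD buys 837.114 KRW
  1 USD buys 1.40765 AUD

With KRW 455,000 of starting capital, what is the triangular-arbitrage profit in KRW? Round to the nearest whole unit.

Profit: KRW 9,788

Profitable loop is KRW → USD → AUD → KRW:
KRW 455,000 × 0.000866891 = USD 394.44
USD 394.44 × 1.40765 = AUD 555.23
AUD 555.23 × 837.114 = KRW 464,788
Profit = KRW 464,788 − KRW 455,000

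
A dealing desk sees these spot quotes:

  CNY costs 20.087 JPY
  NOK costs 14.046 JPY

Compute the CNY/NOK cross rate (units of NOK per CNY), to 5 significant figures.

1 CNY × 20.087 = 20.087 JPY
20.087 JPY ÷ 14.046 = 1.43009 NOK

CNY/NOK = 1.4301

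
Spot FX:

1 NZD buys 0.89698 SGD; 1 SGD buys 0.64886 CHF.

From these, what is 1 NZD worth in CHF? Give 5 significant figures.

NZD/CHF = 0.58201

1 NZD × 0.89698 = 0.89698 SGD
0.89698 SGD × 0.64886 = 0.582014 CHF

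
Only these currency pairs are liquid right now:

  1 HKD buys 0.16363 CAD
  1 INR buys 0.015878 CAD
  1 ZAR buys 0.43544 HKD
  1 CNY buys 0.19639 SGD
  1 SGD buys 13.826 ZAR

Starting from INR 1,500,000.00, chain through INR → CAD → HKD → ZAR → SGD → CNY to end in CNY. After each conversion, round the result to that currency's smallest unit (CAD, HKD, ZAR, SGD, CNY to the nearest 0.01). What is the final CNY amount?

CNY 123,106.17

INR 1,500,000.00 × 0.015878 = CAD 23,817.00
CAD 23,817.00 ÷ 0.16363 = HKD 145,553.99
HKD 145,553.99 ÷ 0.43544 = ZAR 334,268.76
ZAR 334,268.76 ÷ 13.826 = SGD 24,176.82
SGD 24,176.82 ÷ 0.19639 = CNY 123,106.17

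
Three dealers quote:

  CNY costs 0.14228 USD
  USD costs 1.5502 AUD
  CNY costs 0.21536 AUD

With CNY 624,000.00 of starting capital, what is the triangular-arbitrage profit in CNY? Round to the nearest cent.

Profit: CNY 15,073.98

Profitable loop is CNY → USD → AUD → CNY:
CNY 624,000.00 × 0.14228 = USD 88,782.72
USD 88,782.72 × 1.5502 = AUD 137,630.97
AUD 137,630.97 ÷ 0.21536 = CNY 639,073.98
Profit = CNY 639,073.98 − CNY 624,000.00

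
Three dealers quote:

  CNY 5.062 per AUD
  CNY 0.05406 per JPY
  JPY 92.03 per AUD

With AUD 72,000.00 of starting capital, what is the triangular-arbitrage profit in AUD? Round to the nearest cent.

Profitable loop is AUD → CNY → JPY → AUD:
AUD 72,000.00 × 5.062 = CNY 364,464.00
CNY 364,464.00 ÷ 0.05406 = JPY 6,741,842
JPY 6,741,842 ÷ 92.03 = AUD 73,257.01
Profit = AUD 73,257.01 − AUD 72,000.00

Profit: AUD 1,257.01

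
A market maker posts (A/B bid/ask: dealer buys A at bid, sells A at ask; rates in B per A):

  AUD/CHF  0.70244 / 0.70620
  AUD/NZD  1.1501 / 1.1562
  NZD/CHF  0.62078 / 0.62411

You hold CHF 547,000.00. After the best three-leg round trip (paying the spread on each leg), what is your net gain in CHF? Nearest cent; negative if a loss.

Best loop CHF → AUD → NZD → CHF:
CHF 547,000.00 ÷ 0.70620 (buy AUD at ask) = AUD 774,568.11
AUD 774,568.11 × 1.1501 (sell AUD at bid) = NZD 890,830.78
NZD 890,830.78 × 0.62078 (sell NZD at bid) = CHF 553,009.93

Net profit: CHF 6,009.93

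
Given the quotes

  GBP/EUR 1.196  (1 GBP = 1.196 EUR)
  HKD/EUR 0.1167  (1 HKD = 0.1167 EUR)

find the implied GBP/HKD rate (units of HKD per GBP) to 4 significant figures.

1 GBP × 1.196 = 1.196 EUR
1.196 EUR ÷ 0.1167 = 10.2485 HKD

GBP/HKD = 10.25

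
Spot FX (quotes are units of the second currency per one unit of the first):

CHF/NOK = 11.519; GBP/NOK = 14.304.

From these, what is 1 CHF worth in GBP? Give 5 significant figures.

CHF/GBP = 0.80530

1 CHF × 11.519 = 11.519 NOK
11.519 NOK ÷ 14.304 = 0.805299 GBP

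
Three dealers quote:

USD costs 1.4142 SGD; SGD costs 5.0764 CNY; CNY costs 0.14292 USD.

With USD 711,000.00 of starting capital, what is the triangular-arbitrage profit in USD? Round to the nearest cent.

Profit: USD 18,506.69

Profitable loop is USD → SGD → CNY → USD:
USD 711,000.00 × 1.4142 = SGD 1,005,496.20
SGD 1,005,496.20 × 5.0764 = CNY 5,104,300.91
CNY 5,104,300.91 × 0.14292 = USD 729,506.69
Profit = USD 729,506.69 − USD 711,000.00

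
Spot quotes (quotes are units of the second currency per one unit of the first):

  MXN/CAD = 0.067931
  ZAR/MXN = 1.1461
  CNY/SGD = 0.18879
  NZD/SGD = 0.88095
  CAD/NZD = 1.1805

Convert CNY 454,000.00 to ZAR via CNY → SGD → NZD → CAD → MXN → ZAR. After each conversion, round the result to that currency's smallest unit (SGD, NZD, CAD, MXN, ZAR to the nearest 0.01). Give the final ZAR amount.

CNY 454,000.00 × 0.18879 = SGD 85,710.66
SGD 85,710.66 ÷ 0.88095 = NZD 97,293.44
NZD 97,293.44 ÷ 1.1805 = CAD 82,417.15
CAD 82,417.15 ÷ 0.067931 = MXN 1,213,248.00
MXN 1,213,248.00 ÷ 1.1461 = ZAR 1,058,588.26

ZAR 1,058,588.26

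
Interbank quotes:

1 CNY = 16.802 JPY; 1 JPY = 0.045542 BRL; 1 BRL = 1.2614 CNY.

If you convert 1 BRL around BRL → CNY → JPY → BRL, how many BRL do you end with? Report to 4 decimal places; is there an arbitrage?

Around BRL → CNY → JPY → BRL: 1 × 1.2614 × 16.802 × 0.045542 = 0.965219
Product < 1; profitable direction is BRL → JPY → CNY → BRL.

0.9652 (arbitrage exists)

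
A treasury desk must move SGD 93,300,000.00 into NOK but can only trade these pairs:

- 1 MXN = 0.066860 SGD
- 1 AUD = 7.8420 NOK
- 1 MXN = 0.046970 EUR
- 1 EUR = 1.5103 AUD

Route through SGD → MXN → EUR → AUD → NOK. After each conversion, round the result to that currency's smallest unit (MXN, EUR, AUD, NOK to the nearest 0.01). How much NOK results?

NOK 776,293,396.82

SGD 93,300,000.00 ÷ 0.066860 = MXN 1,395,453,185.76
MXN 1,395,453,185.76 × 0.046970 = EUR 65,544,436.14
EUR 65,544,436.14 × 1.5103 = AUD 98,991,761.90
AUD 98,991,761.90 × 7.8420 = NOK 776,293,396.82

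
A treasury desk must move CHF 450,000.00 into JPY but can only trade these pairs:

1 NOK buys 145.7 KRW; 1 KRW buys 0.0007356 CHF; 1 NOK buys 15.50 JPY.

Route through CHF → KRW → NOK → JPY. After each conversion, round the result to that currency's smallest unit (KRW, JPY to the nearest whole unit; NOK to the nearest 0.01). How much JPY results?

JPY 65,079,310

CHF 450,000.00 ÷ 0.0007356 = KRW 611,745,514
KRW 611,745,514 ÷ 145.7 = NOK 4,198,665.16
NOK 4,198,665.16 × 15.50 = JPY 65,079,310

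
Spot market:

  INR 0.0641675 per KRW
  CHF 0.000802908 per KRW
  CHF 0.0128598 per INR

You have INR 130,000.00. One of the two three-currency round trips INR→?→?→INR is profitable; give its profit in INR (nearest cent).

Profitable loop is INR → CHF → KRW → INR:
INR 130,000.00 × 0.0128598 = CHF 1,671.77
CHF 1,671.77 ÷ 0.000802908 = KRW 2,082,149
KRW 2,082,149 × 0.0641675 = INR 133,606.29
Profit = INR 133,606.29 − INR 130,000.00

Profit: INR 3,606.29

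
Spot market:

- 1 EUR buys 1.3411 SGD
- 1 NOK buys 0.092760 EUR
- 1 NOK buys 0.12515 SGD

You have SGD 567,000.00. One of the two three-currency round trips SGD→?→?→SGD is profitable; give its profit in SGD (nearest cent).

Profitable loop is SGD → EUR → NOK → SGD:
SGD 567,000.00 ÷ 1.3411 = EUR 422,787.26
EUR 422,787.26 ÷ 0.092760 = NOK 4,557,861.84
NOK 4,557,861.84 × 0.12515 = SGD 570,416.41
Profit = SGD 570,416.41 − SGD 567,000.00

Profit: SGD 3,416.41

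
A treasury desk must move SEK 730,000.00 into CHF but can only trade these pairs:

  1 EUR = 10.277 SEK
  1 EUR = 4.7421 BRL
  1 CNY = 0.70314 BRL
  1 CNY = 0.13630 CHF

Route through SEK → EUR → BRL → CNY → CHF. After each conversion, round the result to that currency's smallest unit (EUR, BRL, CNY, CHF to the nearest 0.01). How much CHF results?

CHF 65,295.20

SEK 730,000.00 ÷ 10.277 = EUR 71,032.40
EUR 71,032.40 × 4.7421 = BRL 336,842.74
BRL 336,842.74 ÷ 0.70314 = CNY 479,055.01
CNY 479,055.01 × 0.13630 = CHF 65,295.20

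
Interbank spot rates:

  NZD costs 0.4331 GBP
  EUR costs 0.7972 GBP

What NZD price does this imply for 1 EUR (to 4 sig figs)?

EUR/NZD = 1.841

1 EUR × 0.7972 = 0.7972 GBP
0.7972 GBP ÷ 0.4331 = 1.84068 NZD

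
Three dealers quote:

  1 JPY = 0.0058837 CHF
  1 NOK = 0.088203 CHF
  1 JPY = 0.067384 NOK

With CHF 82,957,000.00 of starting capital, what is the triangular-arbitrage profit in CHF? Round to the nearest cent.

Profit: CHF 842,738.22

Profitable loop is CHF → JPY → NOK → CHF:
CHF 82,957,000.00 ÷ 0.0058837 = JPY 14,099,461,223
JPY 14,099,461,223 × 0.067384 = NOK 950,078,095.08
NOK 950,078,095.08 × 0.088203 = CHF 83,799,738.22
Profit = CHF 83,799,738.22 − CHF 82,957,000.00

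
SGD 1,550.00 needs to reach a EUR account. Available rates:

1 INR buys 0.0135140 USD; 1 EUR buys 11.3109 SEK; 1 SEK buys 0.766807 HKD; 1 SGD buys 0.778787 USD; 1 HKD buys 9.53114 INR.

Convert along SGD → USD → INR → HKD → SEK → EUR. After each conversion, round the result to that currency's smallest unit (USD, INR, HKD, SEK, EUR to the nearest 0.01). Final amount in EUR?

SGD 1,550.00 × 0.778787 = USD 1,207.12
USD 1,207.12 ÷ 0.0135140 = INR 89,323.66
INR 89,323.66 ÷ 9.53114 = HKD 9,371.77
HKD 9,371.77 ÷ 0.766807 = SEK 12,221.81
SEK 12,221.81 ÷ 11.3109 = EUR 1,080.53

EUR 1,080.53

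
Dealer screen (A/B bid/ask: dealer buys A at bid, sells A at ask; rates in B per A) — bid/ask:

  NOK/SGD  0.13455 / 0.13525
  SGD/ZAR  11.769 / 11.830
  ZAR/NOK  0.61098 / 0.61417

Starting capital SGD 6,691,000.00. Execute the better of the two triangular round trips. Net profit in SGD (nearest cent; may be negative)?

Best loop SGD → NOK → ZAR → SGD:
SGD 6,691,000.00 ÷ 0.13525 (buy NOK at ask) = NOK 49,471,349.35
NOK 49,471,349.35 ÷ 0.61417 (buy ZAR at ask) = ZAR 80,549,928.12
ZAR 80,549,928.12 ÷ 11.830 (buy SGD at ask) = SGD 6,808,954.19

Net profit: SGD 117,954.19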